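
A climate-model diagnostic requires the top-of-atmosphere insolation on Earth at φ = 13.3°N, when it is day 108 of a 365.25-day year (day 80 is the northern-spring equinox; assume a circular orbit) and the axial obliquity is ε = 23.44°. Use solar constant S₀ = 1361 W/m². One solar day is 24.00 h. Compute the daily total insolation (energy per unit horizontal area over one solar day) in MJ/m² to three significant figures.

Solar longitude: λ_s = 360° × (108 − 80)/365.25 = 27.598°.
sin δ = sin 23.44° × sin 27.598° = 0.18428, so δ = +10.619°.
cos H₀ = −tan(+13.3°) tan(+10.619°) = -0.0443, H₀ = 1.6151 rad.
Bracket: H₀ sin φ sin δ + cos φ cos δ sin H₀ = 1.6151×0.23005×0.18428 + 0.97318×0.98287×0.99902 = 0.068470 + 0.955572 = 1.024042.
Q̄ = (S₀/π) × [bracket] = (1361/π) × 1.024042 = 443.64 W/m².
Daily total = Q̄ × 24.00 h × 3600 s/h = 443.64 × 24.00 × 3600 / 10⁶ = 38.33 MJ/m².

38.3 MJ/m²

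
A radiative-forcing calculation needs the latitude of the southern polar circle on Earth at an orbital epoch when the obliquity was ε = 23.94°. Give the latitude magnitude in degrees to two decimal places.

66.06°

The polar circle is the lowest latitude that experiences at least one full rotation of continuous darkness at the northern-summer solstice; it lies at |φ| = 90° − ε = 90° − 23.94° = 66.06°.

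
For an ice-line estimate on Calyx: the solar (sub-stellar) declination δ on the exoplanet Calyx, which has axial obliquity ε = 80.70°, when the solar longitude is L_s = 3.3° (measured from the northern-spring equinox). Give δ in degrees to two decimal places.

sin δ = sin ε · sin L_s = sin 80.70° × sin 3.3° = 0.056807.
δ = arcsin(0.056807) = +3.26°.

δ = +3.26°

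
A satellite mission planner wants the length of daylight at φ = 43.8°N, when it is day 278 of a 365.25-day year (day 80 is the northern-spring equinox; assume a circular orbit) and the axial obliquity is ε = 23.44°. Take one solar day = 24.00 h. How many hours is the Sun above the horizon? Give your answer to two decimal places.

Solar longitude: λ_s = 360° × (278 − 80)/365.25 = 195.154°.
sin δ = sin 23.44° × sin 195.154° = -0.10399, so δ = -5.969°.
cos H₀ = −tan φ · tan δ = −tan(+43.8°) × tan(-5.969°) = 0.1003, so H₀ = 1.4704 rad = 84.25°.
Daylight = 2H₀/(2π) × 24.00 h = (1.4704/π) × 24.00 = 11.23 h.

11.23 h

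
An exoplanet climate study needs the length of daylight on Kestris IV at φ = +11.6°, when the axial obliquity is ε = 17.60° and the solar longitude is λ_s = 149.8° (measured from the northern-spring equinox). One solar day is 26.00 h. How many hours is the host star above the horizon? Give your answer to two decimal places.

13.26 h

Solar declination: sin δ = sin ε · sin λ_s = sin 17.60° × sin 149.8° = 0.15210, so δ = +8.749°.
cos H₀ = −tan φ · tan δ = −tan(+11.6°) × tan(+8.749°) = -0.0316, so H₀ = 1.6024 rad = 91.81°.
Daylight = 2H₀/(2π) × 26.00 h = (1.6024/π) × 26.00 = 13.26 h.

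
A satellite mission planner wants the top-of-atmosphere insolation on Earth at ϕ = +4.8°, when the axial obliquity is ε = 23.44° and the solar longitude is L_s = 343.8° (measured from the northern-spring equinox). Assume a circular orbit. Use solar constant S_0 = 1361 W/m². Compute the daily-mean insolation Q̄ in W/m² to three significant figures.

Q̄ ≈ 423 W/m²

Solar declination: sin δ = sin ε · sin L_s = sin 23.44° × sin 343.8° = -0.11098, so δ = -6.372°.
cos h₀ = −tan(+4.8°) tan(-6.372°) = 0.0094, h₀ = 1.5614 rad.
Bracket: h₀ sin ϕ sin δ + cos ϕ cos δ sin h₀ = 1.5614×0.08368×-0.11098 + 0.99649×0.99382×0.99996 = -0.014500 + 0.990292 = 0.975792.
Q̄ = (S_0/π) × [bracket] = (1361/π) × 0.975792 = 422.7 W/m².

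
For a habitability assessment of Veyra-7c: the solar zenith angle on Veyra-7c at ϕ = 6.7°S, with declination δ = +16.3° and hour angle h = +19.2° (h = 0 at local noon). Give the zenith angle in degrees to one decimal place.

θ_z = 29.8°

cos θ_z = sin ϕ sin δ + cos ϕ cos δ cos h = -0.032746 + 0.900227 = 0.867481.
θ_z = arccos(0.867481) = 29.8°.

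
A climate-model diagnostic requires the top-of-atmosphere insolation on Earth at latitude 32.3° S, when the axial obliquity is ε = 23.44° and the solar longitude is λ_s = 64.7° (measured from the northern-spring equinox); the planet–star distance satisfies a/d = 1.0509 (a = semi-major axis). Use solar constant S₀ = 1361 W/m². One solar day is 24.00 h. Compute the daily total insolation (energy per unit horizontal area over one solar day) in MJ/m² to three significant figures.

21.1 MJ/m²

Solar declination: sin δ = sin ε · sin λ_s = sin 23.44° × sin 64.7° = 0.35963, so δ = +21.078°.
cos H₀ = −tan(-32.3°) tan(+21.078°) = 0.2437, H₀ = 1.3247 rad.
Bracket: H₀ sin φ sin δ + cos φ cos δ sin H₀ = 1.3247×-0.53435×0.35963 + 0.84526×0.93309×0.96986 = -0.254565 + 0.764932 = 0.510367.
Inverse-square distance factor (a/d)² = 1.0509² = 1.104391.
Q̄ = (S₀/π) × 1.104391 × [bracket] = (1361/π) × 1.104391 × 0.510367 = 244.18 W/m².
Daily total = Q̄ × 24.00 h × 3600 s/h = 244.18 × 24.00 × 3600 / 10⁶ = 21.10 MJ/m².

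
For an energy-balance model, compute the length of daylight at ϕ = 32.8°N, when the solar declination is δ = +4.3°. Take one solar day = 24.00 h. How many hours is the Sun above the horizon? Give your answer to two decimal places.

12.37 h

cos h₀ = −tan ϕ · tan δ = −tan(+32.8°) × tan(+4.300°) = -0.0485, so h₀ = 1.6193 rad = 92.78°.
Daylight = 2h₀/(2π) × 24.00 h = (1.6193/π) × 24.00 = 12.37 h.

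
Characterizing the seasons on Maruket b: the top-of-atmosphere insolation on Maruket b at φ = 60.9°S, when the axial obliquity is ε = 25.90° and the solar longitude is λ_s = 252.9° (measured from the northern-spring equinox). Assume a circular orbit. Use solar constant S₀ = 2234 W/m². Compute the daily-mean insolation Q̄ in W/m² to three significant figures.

Q̄ ≈ 837 W/m²

Solar declination: sin δ = sin ε · sin λ_s = sin 25.90° × sin 252.9° = -0.41749, so δ = -24.676°.
cos H₀ = −tan(-60.9°) tan(-24.676°) = -0.8255, H₀ = 2.5418 rad.
Bracket: H₀ sin φ sin δ + cos φ cos δ sin H₀ = 2.5418×-0.87377×-0.41749 + 0.48634×0.90868×0.56445 = 0.927224 + 0.249446 = 1.176670.
Q̄ = (S₀/π) × [bracket] = (2234/π) × 1.176670 = 836.7 W/m².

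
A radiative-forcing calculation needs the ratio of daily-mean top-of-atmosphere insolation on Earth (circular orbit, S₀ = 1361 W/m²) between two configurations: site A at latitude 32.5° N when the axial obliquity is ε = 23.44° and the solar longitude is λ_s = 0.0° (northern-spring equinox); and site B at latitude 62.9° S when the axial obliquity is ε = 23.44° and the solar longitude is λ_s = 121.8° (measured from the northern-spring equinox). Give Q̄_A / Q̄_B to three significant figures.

Q̄_A / Q̄_B ≈ 12.6

— Configuration A (φ=+32.5°):
Solar declination: sin δ = sin ε · sin λ_s = sin 23.44° × sin 0.0° = 0.00000, so δ = +0.000°.
cos H₀ = −tan(+32.5°) tan(+0.000°) = -0.0000, H₀ = 1.5708 rad.
Bracket: H₀ sin φ sin δ + cos φ cos δ sin H₀ = 1.5708×0.53730×0.00000 + 0.84339×1.00000×1.00000 = 0.000000 + 0.843390 = 0.843390.
Q̄ = (S₀/π) × [bracket] = (1361/π) × 0.843390 = 365.37 W/m².
— Configuration B (φ=-62.9°):
Solar declination: sin δ = sin ε · sin λ_s = sin 23.44° × sin 121.8° = 0.33808, so δ = +19.760°.
cos H₀ = −tan(-62.9°) tan(+19.760°) = 0.7020, H₀ = 0.7926 rad.
Bracket: H₀ sin φ sin δ + cos φ cos δ sin H₀ = 0.7926×-0.89021×0.33808 + 0.45554×0.94112×0.71218 = -0.238543 + 0.305324 = 0.066781.
Q̄ = (S₀/π) × [bracket] = (1361/π) × 0.066781 = 28.931 W/m².
Ratio Q̄_A / Q̄_B = 365.37 / 28.931 = 12.63.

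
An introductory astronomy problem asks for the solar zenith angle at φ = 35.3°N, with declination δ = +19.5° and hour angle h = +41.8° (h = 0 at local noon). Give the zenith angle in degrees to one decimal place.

θ_z = 40.0°

cos θ_z = sin φ sin δ + cos φ cos δ cos h = 0.192893 + 0.573513 = 0.766406.
θ_z = arccos(0.766406) = 40.0°.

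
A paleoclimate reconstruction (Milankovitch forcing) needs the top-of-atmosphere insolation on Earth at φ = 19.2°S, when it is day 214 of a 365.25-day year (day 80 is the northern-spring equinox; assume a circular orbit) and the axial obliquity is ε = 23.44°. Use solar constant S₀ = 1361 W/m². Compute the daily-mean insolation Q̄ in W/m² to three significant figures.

Q̄ ≈ 327 W/m²

Solar longitude: λ_s = 360° × (214 − 80)/365.25 = 132.074°.
sin δ = sin 23.44° × sin 132.074° = 0.29527, so δ = +17.174°.
cos H₀ = −tan(-19.2°) tan(+17.174°) = 0.1076, H₀ = 1.4630 rad.
Bracket: H₀ sin φ sin δ + cos φ cos δ sin H₀ = 1.4630×-0.32887×0.29527 + 0.94438×0.95541×0.99419 = -0.142065 + 0.897028 = 0.754963.
Q̄ = (S₀/π) × [bracket] = (1361/π) × 0.754963 = 327.1 W/m².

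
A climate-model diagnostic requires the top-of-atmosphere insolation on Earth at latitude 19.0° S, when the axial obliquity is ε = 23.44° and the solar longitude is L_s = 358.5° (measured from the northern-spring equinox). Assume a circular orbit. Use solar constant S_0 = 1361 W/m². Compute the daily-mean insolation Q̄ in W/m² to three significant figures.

Q̄ ≈ 412 W/m²

Solar declination: sin δ = sin ε · sin L_s = sin 23.44° × sin 358.5° = -0.01041, so δ = -0.597°.
cos h₀ = −tan(-19.0°) tan(-0.597°) = -0.0036, h₀ = 1.5744 rad.
Bracket: h₀ sin ϕ sin δ + cos ϕ cos δ sin h₀ = 1.5744×-0.32557×-0.01041 + 0.94552×0.99995×0.99999 = 0.005336 + 0.945463 = 0.950799.
Q̄ = (S_0/π) × [bracket] = (1361/π) × 0.950799 = 411.9 W/m².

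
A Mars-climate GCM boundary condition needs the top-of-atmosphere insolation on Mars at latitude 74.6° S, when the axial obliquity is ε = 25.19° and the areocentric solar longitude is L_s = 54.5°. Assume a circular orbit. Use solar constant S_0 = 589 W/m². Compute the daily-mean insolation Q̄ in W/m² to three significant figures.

Q̄ ≈ 0.00 W/m²

sin δ = sin 25.19° × sin 54.5° = 0.34650, so δ = +20.274°.
cos h₀ = −tan(-74.6°) tan(+20.274°) = 1.3411 ≥ 1 ⇒ polar night, h₀ = 0 and Q̄ = 0.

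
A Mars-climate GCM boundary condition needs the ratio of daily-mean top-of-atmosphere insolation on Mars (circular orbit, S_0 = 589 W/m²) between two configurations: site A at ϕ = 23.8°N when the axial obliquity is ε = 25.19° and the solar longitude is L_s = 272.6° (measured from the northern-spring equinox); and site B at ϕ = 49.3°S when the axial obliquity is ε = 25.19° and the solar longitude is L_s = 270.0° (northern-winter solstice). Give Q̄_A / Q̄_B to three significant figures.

Q̄_A / Q̄_B ≈ 0.485

— Configuration A (ϕ=+23.8°):
Solar declination: sin δ = sin ε · sin L_s = sin 25.19° × sin 272.6° = -0.42518, so δ = -25.162°.
cos h₀ = −tan(+23.8°) tan(-25.162°) = 0.2072, h₀ = 1.3621 rad.
Bracket: h₀ sin ϕ sin δ + cos ϕ cos δ sin h₀ = 1.3621×0.40355×-0.42518 + 0.91496×0.90511×0.97830 = -0.233711 + 0.810169 = 0.576458.
Q̄ = (S_0/π) × [bracket] = (589/π) × 0.576458 = 108.08 W/m².
— Configuration B (ϕ=-49.3°):
Solar declination: sin δ = sin ε · sin L_s = sin 25.19° × sin 270.0° = -0.42562, so δ = -25.190°.
cos h₀ = −tan(-49.3°) tan(-25.190°) = -0.5468, h₀ = 2.1494 rad.
Bracket: h₀ sin ϕ sin δ + cos ϕ cos δ sin h₀ = 2.1494×-0.75813×-0.42562 + 0.65210×0.90490×0.83724 = 0.693558 + 0.494043 = 1.187601.
Q̄ = (S_0/π) × [bracket] = (589/π) × 1.187601 = 222.66 W/m².
Ratio Q̄_A / Q̄_B = 108.08 / 222.66 = 0.4854.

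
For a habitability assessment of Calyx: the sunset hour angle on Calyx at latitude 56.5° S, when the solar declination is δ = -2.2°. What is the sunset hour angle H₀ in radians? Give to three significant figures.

cos H₀ = −tan φ · tan δ = −tan(-56.5°) × tan(-2.200°) = -0.0580, so H₀ = 1.6289 rad = 93.33°.

H₀ = 1.63 rad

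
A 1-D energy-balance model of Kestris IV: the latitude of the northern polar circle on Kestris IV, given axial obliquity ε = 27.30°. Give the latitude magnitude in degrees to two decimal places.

62.70°

The polar circle is the lowest latitude that experiences at least one full rotation of continuous daylight at the northern-summer solstice; it lies at |ϕ| = 90° − ε = 90° − 27.30° = 62.70°.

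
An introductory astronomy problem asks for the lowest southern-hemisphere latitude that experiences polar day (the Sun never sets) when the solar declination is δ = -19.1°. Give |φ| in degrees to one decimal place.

Polar day requires cos H₀ = −tan φ tan δ ≤ −1, i.e. tan φ tan δ ≥ 1.
The boundary is |tan φ| · |tan δ| = 1, so |φ| = 90° − |δ| = 90° − 19.1° = 70.9° in the southern hemisphere.

|φ| = 70.9°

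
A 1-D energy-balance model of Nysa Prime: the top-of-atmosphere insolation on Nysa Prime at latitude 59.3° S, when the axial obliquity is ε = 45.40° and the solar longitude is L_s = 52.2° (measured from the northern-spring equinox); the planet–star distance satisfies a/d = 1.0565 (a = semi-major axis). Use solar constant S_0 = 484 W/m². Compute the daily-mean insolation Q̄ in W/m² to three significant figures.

Solar declination: sin δ = sin ε · sin L_s = sin 45.40° × sin 52.2° = 0.56261, so δ = +34.237°.
cos h₀ = −tan(-59.3°) tan(+34.237°) = 1.1461 ≥ 1 ⇒ polar night, h₀ = 0 and Q̄ = 0.
Inverse-square distance factor (a/d)² = 1.0565² = 1.116192.

Q̄ ≈ 0.00 W/m²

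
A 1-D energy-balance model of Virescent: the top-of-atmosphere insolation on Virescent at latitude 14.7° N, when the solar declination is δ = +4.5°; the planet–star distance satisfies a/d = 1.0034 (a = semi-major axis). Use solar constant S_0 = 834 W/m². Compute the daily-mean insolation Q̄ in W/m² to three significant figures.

Q̄ ≈ 266 W/m²

cos h₀ = −tan(+14.7°) tan(+4.500°) = -0.0206, h₀ = 1.5914 rad.
Bracket: h₀ sin ϕ sin δ + cos ϕ cos δ sin h₀ = 1.5914×0.25376×0.07846 + 0.96727×0.99692×0.99979 = 0.031685 + 0.964088 = 0.995773.
Inverse-square distance factor (a/d)² = 1.0034² = 1.006812.
Q̄ = (S_0/π) × 1.006812 × [bracket] = (834/π) × 1.006812 × 0.995773 = 266.1 W/m².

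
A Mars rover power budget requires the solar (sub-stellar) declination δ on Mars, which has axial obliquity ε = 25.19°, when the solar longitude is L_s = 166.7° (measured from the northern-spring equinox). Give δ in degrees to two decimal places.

sin δ = sin ε · sin L_s = sin 25.19° × sin 166.7° = 0.097914.
δ = arcsin(0.097914) = +5.62°.

δ = +5.62°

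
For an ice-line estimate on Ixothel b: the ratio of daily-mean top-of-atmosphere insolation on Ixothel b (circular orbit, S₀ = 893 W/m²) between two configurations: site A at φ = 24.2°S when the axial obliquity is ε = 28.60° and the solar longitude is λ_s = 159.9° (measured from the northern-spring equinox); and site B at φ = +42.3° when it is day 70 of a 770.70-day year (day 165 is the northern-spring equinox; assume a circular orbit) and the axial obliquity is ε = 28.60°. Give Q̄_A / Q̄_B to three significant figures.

Q̄_A / Q̄_B ≈ 2.10

— Configuration A (φ=-24.2°):
Solar declination: sin δ = sin ε · sin λ_s = sin 28.60° × sin 159.9° = 0.16451, so δ = +9.469°.
cos H₀ = −tan(-24.2°) tan(+9.469°) = 0.0750, H₀ = 1.4958 rad.
Bracket: H₀ sin φ sin δ + cos φ cos δ sin H₀ = 1.4958×-0.40992×0.16451 + 0.91212×0.98638×0.99719 = -0.100871 + 0.897169 = 0.796298.
Q̄ = (S₀/π) × [bracket] = (893/π) × 0.796298 = 226.35 W/m².
— Configuration B (φ=+42.3°):
Solar longitude: λ_s = 360° × (70 − 165)/770.70 = -44.375°, i.e. -44.375° + 360° = 315.625°.
sin δ = sin 28.60° × sin 315.625° = -0.33478, so δ = -19.559°.
cos H₀ = −tan(+42.3°) tan(-19.559°) = 0.3233, H₀ = 1.2416 rad.
Bracket: H₀ sin φ sin δ + cos φ cos δ sin H₀ = 1.2416×0.67301×-0.33478 + 0.73963×0.94230×0.94630 = -0.279745 + 0.659527 = 0.379782.
Q̄ = (S₀/π) × [bracket] = (893/π) × 0.379782 = 107.95 W/m².
Ratio Q̄_A / Q̄_B = 226.35 / 107.95 = 2.097.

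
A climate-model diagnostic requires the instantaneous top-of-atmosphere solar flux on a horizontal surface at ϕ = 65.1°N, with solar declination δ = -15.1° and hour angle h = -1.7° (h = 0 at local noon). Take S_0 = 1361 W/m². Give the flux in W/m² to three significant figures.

231 W/m²

cos θ_z = sin ϕ sin δ + cos ϕ cos δ cos h = -0.236289 + 0.406320 = 0.170031.
Flux = S_0 · cos θ_z = 1361 × 0.170031 = 231.4 W/m².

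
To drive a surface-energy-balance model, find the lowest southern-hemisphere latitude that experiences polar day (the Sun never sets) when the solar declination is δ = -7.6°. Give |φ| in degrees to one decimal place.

Polar day requires cos H₀ = −tan φ tan δ ≤ −1, i.e. tan φ tan δ ≥ 1.
The boundary is |tan φ| · |tan δ| = 1, so |φ| = 90° − |δ| = 90° − 7.6° = 82.4° in the southern hemisphere.

|φ| = 82.4°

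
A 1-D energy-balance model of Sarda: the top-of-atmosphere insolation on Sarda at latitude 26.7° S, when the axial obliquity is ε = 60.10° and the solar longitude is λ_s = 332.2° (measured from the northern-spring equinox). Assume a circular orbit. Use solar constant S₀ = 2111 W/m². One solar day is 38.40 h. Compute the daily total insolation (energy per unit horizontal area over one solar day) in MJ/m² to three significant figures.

104 MJ/m²

Solar declination: sin δ = sin ε · sin λ_s = sin 60.10° × sin 332.2° = -0.40431, so δ = -23.848°.
cos H₀ = −tan(-26.7°) tan(-23.848°) = -0.2223, H₀ = 1.7950 rad.
Bracket: H₀ sin φ sin δ + cos φ cos δ sin H₀ = 1.7950×-0.44932×-0.40431 + 0.89337×0.91462×0.97497 = 0.326088 + 0.796642 = 1.122730.
Q̄ = (S₀/π) × [bracket] = (2111/π) × 1.122730 = 754.42 W/m².
Daily total = Q̄ × 38.40 h × 3600 s/h = 754.42 × 38.40 × 3600 / 10⁶ = 104.3 MJ/m².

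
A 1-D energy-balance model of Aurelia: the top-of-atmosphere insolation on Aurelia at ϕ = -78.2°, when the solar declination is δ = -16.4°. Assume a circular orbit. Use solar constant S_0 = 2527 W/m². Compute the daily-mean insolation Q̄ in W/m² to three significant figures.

Q̄ ≈ 698 W/m²

cos h₀ = −tan(-78.2°) tan(-16.400°) = -1.4088 ≤ −1 ⇒ polar day, h₀ = π.
Bracket: h₀ sin ϕ sin δ + cos ϕ cos δ sin h₀ = 3.1416×-0.97887×-0.28234 + 0.20450×0.95931×0.00000 = 0.868257 + 0.000000 = 0.868257.
Q̄ = (S_0/π) × [bracket] = (2527/π) × 0.868257 = 698.4 W/m².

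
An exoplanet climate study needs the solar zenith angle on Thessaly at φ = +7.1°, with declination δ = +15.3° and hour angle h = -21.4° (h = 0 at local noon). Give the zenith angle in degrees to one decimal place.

θ_z = 22.5°

cos θ_z = sin φ sin δ + cos φ cos δ cos h = 0.032615 + 0.891170 = 0.923785.
θ_z = arccos(0.923785) = 22.5°.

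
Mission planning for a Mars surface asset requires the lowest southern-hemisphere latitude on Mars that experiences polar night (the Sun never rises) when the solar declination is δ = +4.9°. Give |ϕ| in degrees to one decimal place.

Polar night requires cos h₀ = −tan ϕ tan δ ≥ 1, i.e. tan ϕ tan δ ≤ −1.
The boundary is |tan ϕ| · |tan δ| = 1, so |ϕ| = 90° − |δ| = 90° − 4.9° = 85.1° in the southern hemisphere.

|ϕ| = 85.1°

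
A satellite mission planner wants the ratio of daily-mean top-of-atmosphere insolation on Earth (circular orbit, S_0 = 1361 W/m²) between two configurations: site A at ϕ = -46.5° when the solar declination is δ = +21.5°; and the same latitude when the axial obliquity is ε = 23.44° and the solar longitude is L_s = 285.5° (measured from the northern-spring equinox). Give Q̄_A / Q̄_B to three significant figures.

— Configuration A (ϕ=-46.5°):
cos h₀ = −tan(-46.5°) tan(+21.500°) = 0.4151, h₀ = 1.1427 rad.
Bracket: h₀ sin ϕ sin δ + cos ϕ cos δ sin h₀ = 1.1427×-0.72537×0.36650 + 0.68835×0.93042×0.90978 = -0.303785 + 0.582673 = 0.278888.
Q̄ = (S_0/π) × [bracket] = (1361/π) × 0.278888 = 120.82 W/m².
— Configuration B (ϕ=-46.5°):
Solar declination: sin δ = sin ε · sin L_s = sin 23.44° × sin 285.5° = -0.38332, so δ = -22.540°.
cos h₀ = −tan(-46.5°) tan(-22.540°) = -0.4373, h₀ = 2.0234 rad.
Bracket: h₀ sin ϕ sin δ + cos ϕ cos δ sin h₀ = 2.0234×-0.72537×-0.38332 + 0.68835×0.92362×0.89930 = 0.562604 + 0.571751 = 1.134355.
Q̄ = (S_0/π) × [bracket] = (1361/π) × 1.134355 = 491.42 W/m².
Ratio Q̄_A / Q̄_B = 120.82 / 491.42 = 0.2459.

Q̄_A / Q̄_B ≈ 0.246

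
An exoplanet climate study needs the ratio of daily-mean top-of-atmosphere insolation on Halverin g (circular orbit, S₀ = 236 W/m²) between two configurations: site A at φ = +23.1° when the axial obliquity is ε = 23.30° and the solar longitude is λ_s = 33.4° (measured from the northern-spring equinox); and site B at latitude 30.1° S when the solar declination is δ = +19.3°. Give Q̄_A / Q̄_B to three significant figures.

— Configuration A (φ=+23.1°):
Solar declination: sin δ = sin ε · sin λ_s = sin 23.30° × sin 33.4° = 0.21774, so δ = +12.576°.
cos H₀ = −tan(+23.1°) tan(+12.576°) = -0.0952, H₀ = 1.6661 rad.
Bracket: H₀ sin φ sin δ + cos φ cos δ sin H₀ = 1.6661×0.39234×0.21774 + 0.91982×0.97601×0.99546 = 0.142332 + 0.893678 = 1.036010.
Q̄ = (S₀/π) × [bracket] = (236/π) × 1.036010 = 77.826 W/m².
— Configuration B (φ=-30.1°):
cos H₀ = −tan(-30.1°) tan(+19.300°) = 0.2030, H₀ = 1.3664 rad.
Bracket: H₀ sin φ sin δ + cos φ cos δ sin H₀ = 1.3664×-0.50151×0.33051 + 0.86515×0.94380×0.97918 = -0.226486 + 0.799528 = 0.573042.
Q̄ = (S₀/π) × [bracket] = (236/π) × 0.573042 = 43.048 W/m².
Ratio Q̄_A / Q̄_B = 77.826 / 43.048 = 1.808.

Q̄_A / Q̄_B ≈ 1.81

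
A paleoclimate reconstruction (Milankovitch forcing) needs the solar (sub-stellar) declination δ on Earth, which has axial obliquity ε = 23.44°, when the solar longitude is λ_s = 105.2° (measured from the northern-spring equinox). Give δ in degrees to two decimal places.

sin δ = sin ε · sin λ_s = sin 23.44° × sin 105.2° = 0.383872.
δ = arcsin(0.383872) = +22.57°.

δ = +22.57°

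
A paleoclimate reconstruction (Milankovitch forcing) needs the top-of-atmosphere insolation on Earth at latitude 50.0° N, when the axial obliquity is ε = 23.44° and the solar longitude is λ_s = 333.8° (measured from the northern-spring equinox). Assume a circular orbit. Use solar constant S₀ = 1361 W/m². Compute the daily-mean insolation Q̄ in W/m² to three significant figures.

Solar declination: sin δ = sin ε · sin λ_s = sin 23.44° × sin 333.8° = -0.17563, so δ = -10.115°.
cos H₀ = −tan(+50.0°) tan(-10.115°) = 0.2126, H₀ = 1.3566 rad.
Bracket: H₀ sin φ sin δ + cos φ cos δ sin H₀ = 1.3566×0.76604×-0.17563 + 0.64279×0.98446×0.97714 = -0.182516 + 0.618335 = 0.435819.
Q̄ = (S₀/π) × [bracket] = (1361/π) × 0.435819 = 188.8 W/m².

Q̄ ≈ 189 W/m²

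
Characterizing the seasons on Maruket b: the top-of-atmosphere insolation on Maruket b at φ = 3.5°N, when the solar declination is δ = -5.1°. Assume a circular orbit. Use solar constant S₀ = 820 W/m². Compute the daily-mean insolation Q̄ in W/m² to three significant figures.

cos H₀ = −tan(+3.5°) tan(-5.100°) = 0.0055, H₀ = 1.5653 rad.
Bracket: H₀ sin φ sin δ + cos φ cos δ sin H₀ = 1.5653×0.06105×-0.08889 + 0.99813×0.99604×0.99999 = -0.008494 + 0.994167 = 0.985673.
Q̄ = (S₀/π) × [bracket] = (820/π) × 0.985673 = 257.3 W/m².

Q̄ ≈ 257 W/m²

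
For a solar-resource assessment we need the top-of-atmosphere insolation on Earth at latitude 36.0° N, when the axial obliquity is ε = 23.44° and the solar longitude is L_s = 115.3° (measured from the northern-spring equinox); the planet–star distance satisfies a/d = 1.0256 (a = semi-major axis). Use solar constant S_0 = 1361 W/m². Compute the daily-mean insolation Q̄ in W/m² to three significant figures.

Solar declination: sin δ = sin ε · sin L_s = sin 23.44° × sin 115.3° = 0.35963, so δ = +21.078°.
cos h₀ = −tan(+36.0°) tan(+21.078°) = -0.2800, h₀ = 1.8546 rad.
Bracket: h₀ sin ϕ sin δ + cos ϕ cos δ sin h₀ = 1.8546×0.58779×0.35963 + 0.80902×0.93309×0.95999 = 0.392038 + 0.724685 = 1.116723.
Inverse-square distance factor (a/d)² = 1.0256² = 1.051855.
Q̄ = (S_0/π) × 1.051855 × [bracket] = (1361/π) × 1.051855 × 1.116723 = 508.9 W/m².

Q̄ ≈ 509 W/m²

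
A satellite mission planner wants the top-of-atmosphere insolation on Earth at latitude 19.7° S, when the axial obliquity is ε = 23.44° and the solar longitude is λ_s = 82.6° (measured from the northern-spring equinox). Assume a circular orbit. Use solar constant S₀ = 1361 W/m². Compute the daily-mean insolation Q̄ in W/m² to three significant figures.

Solar declination: sin δ = sin ε · sin λ_s = sin 23.44° × sin 82.6° = 0.39448, so δ = +23.233°.
cos H₀ = −tan(-19.7°) tan(+23.233°) = 0.1537, H₀ = 1.4165 rad.
Bracket: H₀ sin φ sin δ + cos φ cos δ sin H₀ = 1.4165×-0.33710×0.39448 + 0.94147×0.91891×0.98812 = -0.188365 + 0.854848 = 0.666483.
Q̄ = (S₀/π) × [bracket] = (1361/π) × 0.666483 = 288.7 W/m².

Q̄ ≈ 289 W/m²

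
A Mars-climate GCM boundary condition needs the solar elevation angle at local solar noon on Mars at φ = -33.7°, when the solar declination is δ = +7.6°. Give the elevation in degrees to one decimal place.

48.7°

At local noon the hour angle is zero, so the zenith angle equals |φ − δ| = |-33.7° − (+7.600°)| = 41.300°.
Elevation = 90° − 41.300° = 48.7°.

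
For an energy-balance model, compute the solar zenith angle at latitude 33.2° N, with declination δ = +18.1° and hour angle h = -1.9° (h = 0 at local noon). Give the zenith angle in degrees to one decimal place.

cos θ_z = sin ϕ sin δ + cos ϕ cos δ cos h = 0.170115 + 0.794920 = 0.965035.
θ_z = arccos(0.965035) = 15.2°.

θ_z = 15.2°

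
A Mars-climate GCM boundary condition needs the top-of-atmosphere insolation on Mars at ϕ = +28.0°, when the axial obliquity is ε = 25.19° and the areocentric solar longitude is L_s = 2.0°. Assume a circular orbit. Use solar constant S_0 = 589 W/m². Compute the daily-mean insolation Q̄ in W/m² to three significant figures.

sin δ = sin 25.19° × sin 2.0° = 0.01485, so δ = +0.851°.
cos h₀ = −tan(+28.0°) tan(+0.851°) = -0.0079, h₀ = 1.5787 rad.
Bracket: h₀ sin ϕ sin δ + cos ϕ cos δ sin h₀ = 1.5787×0.46947×0.01485 + 0.88295×0.99989×0.99997 = 0.011006 + 0.882826 = 0.893832.
Q̄ = (S_0/π) × [bracket] = (589/π) × 0.893832 = 167.6 W/m².

Q̄ ≈ 168 W/m²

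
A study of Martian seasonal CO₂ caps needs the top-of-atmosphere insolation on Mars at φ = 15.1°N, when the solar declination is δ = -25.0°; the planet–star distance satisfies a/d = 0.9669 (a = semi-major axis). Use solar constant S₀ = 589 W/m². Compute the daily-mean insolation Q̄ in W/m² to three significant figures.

cos H₀ = −tan(+15.1°) tan(-25.000°) = 0.1258, H₀ = 1.4446 rad.
Bracket: H₀ sin φ sin δ + cos φ cos δ sin H₀ = 1.4446×0.26050×-0.42262 + 0.96547×0.90631×0.99205 = -0.159040 + 0.868059 = 0.709019.
Inverse-square distance factor (a/d)² = 0.9669² = 0.934896.
Q̄ = (S₀/π) × 0.934896 × [bracket] = (589/π) × 0.934896 × 0.709019 = 124.3 W/m².

Q̄ ≈ 124 W/m²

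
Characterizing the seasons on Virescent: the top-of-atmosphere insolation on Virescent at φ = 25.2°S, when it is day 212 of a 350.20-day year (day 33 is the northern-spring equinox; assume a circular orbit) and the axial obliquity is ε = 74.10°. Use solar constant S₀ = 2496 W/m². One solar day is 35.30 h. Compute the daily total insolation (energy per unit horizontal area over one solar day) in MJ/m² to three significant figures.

Solar longitude: λ_s = 360° × (212 − 33)/350.20 = 184.009°.
sin δ = sin 74.10° × sin 184.009° = -0.06724, so δ = -3.856°.
cos H₀ = −tan(-25.2°) tan(-3.856°) = -0.0317, H₀ = 1.6025 rad.
Bracket: H₀ sin φ sin δ + cos φ cos δ sin H₀ = 1.6025×-0.42578×-0.06724 + 0.90483×0.99774×0.99950 = 0.045879 + 0.902334 = 0.948213.
Q̄ = (S₀/π) × [bracket] = (2496/π) × 0.948213 = 753.36 W/m².
Daily total = Q̄ × 35.30 h × 3600 s/h = 753.36 × 35.30 × 3600 / 10⁶ = 95.74 MJ/m².

95.7 MJ/m²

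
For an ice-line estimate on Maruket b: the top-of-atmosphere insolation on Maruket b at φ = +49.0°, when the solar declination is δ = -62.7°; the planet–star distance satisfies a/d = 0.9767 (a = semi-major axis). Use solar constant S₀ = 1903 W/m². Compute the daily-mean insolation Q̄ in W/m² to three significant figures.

Q̄ ≈ 0.00 W/m²

cos H₀ = −tan(+49.0°) tan(-62.700°) = 2.2288 ≥ 1 ⇒ polar night, H₀ = 0 and Q̄ = 0.
Inverse-square distance factor (a/d)² = 0.9767² = 0.953943.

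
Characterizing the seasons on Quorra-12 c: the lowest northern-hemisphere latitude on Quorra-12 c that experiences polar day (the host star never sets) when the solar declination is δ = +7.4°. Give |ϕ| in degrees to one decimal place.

|ϕ| = 82.6°

Polar day requires cos h₀ = −tan ϕ tan δ ≤ −1, i.e. tan ϕ tan δ ≥ 1.
The boundary is |tan ϕ| · |tan δ| = 1, so |ϕ| = 90° − |δ| = 90° − 7.4° = 82.6° in the northern hemisphere.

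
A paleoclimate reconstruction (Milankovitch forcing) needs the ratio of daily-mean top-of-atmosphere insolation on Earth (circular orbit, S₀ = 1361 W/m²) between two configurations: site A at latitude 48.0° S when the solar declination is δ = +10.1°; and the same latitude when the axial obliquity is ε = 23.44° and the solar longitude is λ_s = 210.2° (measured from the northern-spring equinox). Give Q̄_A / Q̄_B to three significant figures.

Q̄_A / Q̄_B ≈ 0.515

— Configuration A (φ=-48.0°):
cos H₀ = −tan(-48.0°) tan(+10.100°) = 0.1978, H₀ = 1.3717 rad.
Bracket: H₀ sin φ sin δ + cos φ cos δ sin H₀ = 1.3717×-0.74314×0.17537 + 0.66913×0.98450×0.98024 = -0.178766 + 0.645741 = 0.466975.
Q̄ = (S₀/π) × [bracket] = (1361/π) × 0.466975 = 202.30 W/m².
— Configuration B (φ=-48.0°):
Solar declination: sin δ = sin ε · sin λ_s = sin 23.44° × sin 210.2° = -0.20010, so δ = -11.543°.
cos H₀ = −tan(-48.0°) tan(-11.543°) = -0.2268, H₀ = 1.7996 rad.
Bracket: H₀ sin φ sin δ + cos φ cos δ sin H₀ = 1.7996×-0.74314×-0.20010 + 0.66913×0.97978×0.97394 = 0.267605 + 0.638515 = 0.906120.
Q̄ = (S₀/π) × [bracket] = (1361/π) × 0.906120 = 392.55 W/m².
Ratio Q̄_A / Q̄_B = 202.30 / 392.55 = 0.5153.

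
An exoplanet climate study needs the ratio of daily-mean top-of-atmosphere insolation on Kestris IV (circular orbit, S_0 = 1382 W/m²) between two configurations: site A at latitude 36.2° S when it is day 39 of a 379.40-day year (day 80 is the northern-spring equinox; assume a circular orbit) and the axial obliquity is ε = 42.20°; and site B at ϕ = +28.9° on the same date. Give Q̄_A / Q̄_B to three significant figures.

— Configuration A (ϕ=-36.2°):
Solar longitude: L_s = 360° × (39 − 80)/379.40 = -38.904°, i.e. -38.904° + 360° = 321.096°.
sin δ = sin 42.20° × sin 321.096° = -0.42185, so δ = -24.951°.
cos h₀ = −tan(-36.2°) tan(-24.951°) = -0.3405, h₀ = 1.9183 rad.
Bracket: h₀ sin ϕ sin δ + cos ϕ cos δ sin h₀ = 1.9183×-0.59061×-0.42185 + 0.80696×0.90667×0.94023 = 0.477942 + 0.687916 = 1.165858.
Q̄ = (S_0/π) × [bracket] = (1382/π) × 1.165858 = 512.87 W/m².
— Configuration B (ϕ=+28.9°):
cos h₀ = −tan(+28.9°) tan(-24.951°) = 0.2568, h₀ = 1.3110 rad.
Bracket: h₀ sin ϕ sin δ + cos ϕ cos δ sin h₀ = 1.3110×0.48328×-0.42185 + 0.87546×0.90667×0.96645 = -0.267276 + 0.767123 = 0.499847.
Q̄ = (S_0/π) × [bracket] = (1382/π) × 0.499847 = 219.88 W/m².
Ratio Q̄_A / Q̄_B = 512.87 / 219.88 = 2.332.

Q̄_A / Q̄_B ≈ 2.33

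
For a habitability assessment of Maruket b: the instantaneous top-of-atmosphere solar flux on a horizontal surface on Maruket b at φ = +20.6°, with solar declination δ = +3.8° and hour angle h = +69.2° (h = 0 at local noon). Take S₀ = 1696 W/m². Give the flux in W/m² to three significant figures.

cos θ_z = sin φ sin δ + cos φ cos δ cos h = 0.023318 + 0.331670 = 0.354988.
Flux = S₀ · cos θ_z = 1696 × 0.354988 = 602.1 W/m².

602 W/m²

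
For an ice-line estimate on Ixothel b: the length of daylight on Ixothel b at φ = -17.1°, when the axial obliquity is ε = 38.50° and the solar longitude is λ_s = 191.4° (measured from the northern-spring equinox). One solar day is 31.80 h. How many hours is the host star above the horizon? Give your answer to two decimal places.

Solar declination: sin δ = sin ε · sin λ_s = sin 38.50° × sin 191.4° = -0.12304, so δ = -7.068°.
cos H₀ = −tan φ · tan δ = −tan(-17.1°) × tan(-7.068°) = -0.0381, so H₀ = 1.6089 rad = 92.19°.
Daylight = 2H₀/(2π) × 31.80 h = (1.6089/π) × 31.80 = 16.29 h.

16.29 h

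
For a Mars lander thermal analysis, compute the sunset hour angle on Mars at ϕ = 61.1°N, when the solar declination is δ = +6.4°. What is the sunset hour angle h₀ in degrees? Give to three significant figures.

h₀ = 102°

cos h₀ = −tan ϕ · tan δ = −tan(+61.1°) × tan(+6.400°) = -0.2032, so h₀ = 1.7754 rad = 101.72°.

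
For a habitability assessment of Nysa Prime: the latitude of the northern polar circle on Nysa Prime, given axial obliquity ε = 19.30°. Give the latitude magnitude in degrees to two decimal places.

70.70°

The polar circle is the lowest latitude that experiences at least one full rotation of continuous daylight at the northern-summer solstice; it lies at |ϕ| = 90° − ε = 90° − 19.30° = 70.70°.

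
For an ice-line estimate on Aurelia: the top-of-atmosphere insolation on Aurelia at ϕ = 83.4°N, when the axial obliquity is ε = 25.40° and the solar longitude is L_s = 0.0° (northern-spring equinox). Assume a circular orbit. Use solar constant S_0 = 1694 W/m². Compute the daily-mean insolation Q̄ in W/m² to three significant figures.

Solar declination: sin δ = sin ε · sin L_s = sin 25.40° × sin 0.0° = 0.00000, so δ = +0.000°.
cos h₀ = −tan(+83.4°) tan(+0.000°) = -0.0000, h₀ = 1.5708 rad.
Bracket: h₀ sin ϕ sin δ + cos ϕ cos δ sin h₀ = 1.5708×0.99337×0.00000 + 0.11494×1.00000×1.00000 = 0.000000 + 0.114940 = 0.114940.
Q̄ = (S_0/π) × [bracket] = (1694/π) × 0.114940 = 61.98 W/m².

Q̄ ≈ 62.0 W/m²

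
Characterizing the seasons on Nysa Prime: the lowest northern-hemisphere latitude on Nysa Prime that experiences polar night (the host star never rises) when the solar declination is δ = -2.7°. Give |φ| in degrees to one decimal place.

|φ| = 87.3°

Polar night requires cos H₀ = −tan φ tan δ ≥ 1, i.e. tan φ tan δ ≤ −1.
The boundary is |tan φ| · |tan δ| = 1, so |φ| = 90° − |δ| = 90° − 2.7° = 87.3° in the northern hemisphere.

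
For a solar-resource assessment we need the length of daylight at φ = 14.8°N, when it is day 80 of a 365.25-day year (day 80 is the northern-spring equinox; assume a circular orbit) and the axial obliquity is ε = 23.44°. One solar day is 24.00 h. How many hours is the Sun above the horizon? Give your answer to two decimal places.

12.00 h

Solar longitude: λ_s = 360° × (80 − 80)/365.25 = 0.000°.
sin δ = sin 23.44° × sin 0.000° = 0.00000, so δ = +0.000°.
cos H₀ = −tan φ · tan δ = −tan(+14.8°) × tan(+0.000°) = -0.0000, so H₀ = 1.5708 rad = 90.00°.
Daylight = 2H₀/(2π) × 24.00 h = (1.5708/π) × 24.00 = 12.00 h.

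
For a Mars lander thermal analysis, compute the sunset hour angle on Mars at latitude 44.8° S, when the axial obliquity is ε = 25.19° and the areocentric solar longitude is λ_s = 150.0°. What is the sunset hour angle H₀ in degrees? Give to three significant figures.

sin δ = sin 25.19° × sin 150.0° = 0.21281, so δ = +12.287°.
cos H₀ = −tan φ · tan δ = −tan(-44.8°) × tan(+12.287°) = 0.2163, so H₀ = 1.3528 rad = 77.51°.

H₀ = 77.5°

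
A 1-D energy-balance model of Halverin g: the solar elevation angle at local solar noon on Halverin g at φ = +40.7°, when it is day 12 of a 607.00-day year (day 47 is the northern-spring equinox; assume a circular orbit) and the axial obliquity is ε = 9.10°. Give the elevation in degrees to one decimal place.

Solar longitude: λ_s = 360° × (12 − 47)/607.00 = -20.758°, i.e. -20.758° + 360° = 339.242°.
sin δ = sin 9.10° × sin 339.242° = -0.05605, so δ = -3.213°.
At local noon the hour angle is zero, so the zenith angle equals |φ − δ| = |+40.7° − (-3.213°)| = 43.913°.
Elevation = 90° − 43.913° = 46.1°.

46.1°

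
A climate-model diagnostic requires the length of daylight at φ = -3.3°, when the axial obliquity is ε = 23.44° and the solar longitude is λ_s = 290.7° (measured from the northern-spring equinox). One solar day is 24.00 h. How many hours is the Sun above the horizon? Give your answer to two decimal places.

Solar declination: sin δ = sin ε · sin λ_s = sin 23.44° × sin 290.7° = -0.37211, so δ = -21.846°.
cos H₀ = −tan φ · tan δ = −tan(-3.3°) × tan(-21.846°) = -0.0231, so H₀ = 1.5939 rad = 91.32°.
Daylight = 2H₀/(2π) × 24.00 h = (1.5939/π) × 24.00 = 12.18 h.

12.18 h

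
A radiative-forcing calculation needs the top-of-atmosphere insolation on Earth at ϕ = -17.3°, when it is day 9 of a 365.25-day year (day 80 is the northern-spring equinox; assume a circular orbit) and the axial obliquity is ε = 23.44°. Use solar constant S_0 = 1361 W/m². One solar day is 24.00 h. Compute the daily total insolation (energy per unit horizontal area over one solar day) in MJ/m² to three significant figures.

Solar longitude: L_s = 360° × (9 − 80)/365.25 = -69.979°, i.e. -69.979° + 360° = 290.021°.
sin δ = sin 23.44° × sin 290.021° = -0.37375, so δ = -21.947°.
cos h₀ = −tan(-17.3°) tan(-21.947°) = -0.1255, h₀ = 1.6966 rad.
Bracket: h₀ sin ϕ sin δ + cos ϕ cos δ sin h₀ = 1.6966×-0.29737×-0.37375 + 0.95476×0.92753×0.99209 = 0.188564 + 0.878564 = 1.067128.
Q̄ = (S_0/π) × [bracket] = (1361/π) × 1.067128 = 462.30 W/m².
Daily total = Q̄ × 24.00 h × 3600 s/h = 462.30 × 24.00 × 3600 / 10⁶ = 39.94 MJ/m².

39.9 MJ/m²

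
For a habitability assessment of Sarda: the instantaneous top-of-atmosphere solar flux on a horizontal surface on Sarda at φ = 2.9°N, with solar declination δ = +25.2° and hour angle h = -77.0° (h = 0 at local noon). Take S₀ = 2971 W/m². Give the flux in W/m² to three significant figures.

668 W/m²

cos θ_z = sin φ sin δ + cos φ cos δ cos h = 0.021541 + 0.203281 = 0.224822.
Flux = S₀ · cos θ_z = 2971 × 0.224822 = 667.9 W/m².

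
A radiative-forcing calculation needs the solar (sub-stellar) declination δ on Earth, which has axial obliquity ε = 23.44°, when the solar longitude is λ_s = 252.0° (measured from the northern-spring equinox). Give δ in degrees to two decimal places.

δ = -22.23°

sin δ = sin ε · sin λ_s = sin 23.44° × sin 252.0° = -0.378319.
δ = arcsin(-0.378319) = -22.23°.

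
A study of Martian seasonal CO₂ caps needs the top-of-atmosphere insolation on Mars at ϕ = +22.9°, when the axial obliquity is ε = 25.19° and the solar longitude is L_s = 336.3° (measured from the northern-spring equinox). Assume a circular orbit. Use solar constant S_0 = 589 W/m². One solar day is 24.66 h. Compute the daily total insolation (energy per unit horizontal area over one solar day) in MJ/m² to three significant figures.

13.4 MJ/m²

Solar declination: sin δ = sin ε · sin L_s = sin 25.19° × sin 336.3° = -0.17108, so δ = -9.850°.
cos h₀ = −tan(+22.9°) tan(-9.850°) = 0.0733, h₀ = 1.4974 rad.
Bracket: h₀ sin ϕ sin δ + cos ϕ cos δ sin h₀ = 1.4974×0.38912×-0.17108 + 0.92119×0.98526×0.99731 = -0.099683 + 0.905170 = 0.805487.
Q̄ = (S_0/π) × [bracket] = (589/π) × 0.805487 = 151.02 W/m².
Daily total = Q̄ × 24.66 h × 3600 s/h = 151.02 × 24.66 × 3600 / 10⁶ = 13.41 MJ/m².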